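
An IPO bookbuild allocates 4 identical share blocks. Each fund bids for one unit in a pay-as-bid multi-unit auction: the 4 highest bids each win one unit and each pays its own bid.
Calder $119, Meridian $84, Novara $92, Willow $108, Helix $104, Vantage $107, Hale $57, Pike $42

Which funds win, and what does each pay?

Sorting: 119 (Calder), 108 (Willow), 107 (Vantage), 104 (Helix), 92 (Novara), 84 (Meridian), …
The 4 highest are Calder, Willow, Vantage, Helix.
Each winner pays its own bid: Calder $119, Willow $108, Vantage $107, Helix $104.

Calder $119, Willow $108, Vantage $107, Helix $104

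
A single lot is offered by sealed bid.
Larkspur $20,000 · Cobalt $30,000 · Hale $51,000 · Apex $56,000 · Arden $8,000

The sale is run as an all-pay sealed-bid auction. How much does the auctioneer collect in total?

Total revenue: $165,000

Rule: the highest bidder wins the item, but every bidder pays their own bid.
Bids ranked: 56,000 (Apex) > 51,000 (Hale) > 30,000 (Cobalt) > 20,000 (Larkspur) > 8,000 (Arden)
Apex wins with the top bid; all bids are sunk regardless.
Every bidder forfeits their bid regardless of winning.
Revenue = 20,000 + 30,000 + 51,000 + 56,000 + 8,000 = $165,000.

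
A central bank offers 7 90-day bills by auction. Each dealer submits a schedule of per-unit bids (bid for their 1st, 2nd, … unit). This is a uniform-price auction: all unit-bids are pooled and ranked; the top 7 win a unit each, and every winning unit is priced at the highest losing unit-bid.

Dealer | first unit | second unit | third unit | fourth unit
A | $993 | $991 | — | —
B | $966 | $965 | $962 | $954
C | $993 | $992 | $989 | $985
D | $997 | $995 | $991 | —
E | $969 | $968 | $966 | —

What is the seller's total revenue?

Total revenue: $6,923

Pooled unit-bids ranked (top 7): 997 (D-1), 995 (D-2), 993 (A-1), 993 (C-1), 992 (C-2), 991 (A-2), 991 (D-3)
First bid not allocated: $989.
Allocation: A 2, C 2, D 3. Every unit priced at $989.
Revenue = 7 × 989 = $6,923.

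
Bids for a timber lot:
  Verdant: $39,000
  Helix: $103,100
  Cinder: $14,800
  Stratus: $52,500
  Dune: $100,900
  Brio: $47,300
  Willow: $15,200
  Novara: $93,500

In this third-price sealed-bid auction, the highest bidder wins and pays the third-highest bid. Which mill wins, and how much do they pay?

Helix pays $93,500

Third-price sealed-bid auction: the highest bidder wins and pays the third-highest bid.
Bids in order: 103,100 (Helix) > 100,900 (Dune) > 93,500 (Novara) > 52,500 (Stratus) > 47,300 (Brio) > 39,000 (Verdant) > …
Helix wins; payment is bid #3 in the ranking = $93,500.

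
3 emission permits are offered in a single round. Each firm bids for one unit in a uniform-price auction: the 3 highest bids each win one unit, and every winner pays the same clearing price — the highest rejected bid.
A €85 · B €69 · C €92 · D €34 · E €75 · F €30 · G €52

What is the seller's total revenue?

Total revenue: €207

Bids ranked high→low: 92 (C), 85 (A), 75 (E), 69 (B), 52 (G), …
Winners (3 units): C, A, E.
Clearing price = highest rejected bid = €69.
Total revenue = 3 × €69 = €207.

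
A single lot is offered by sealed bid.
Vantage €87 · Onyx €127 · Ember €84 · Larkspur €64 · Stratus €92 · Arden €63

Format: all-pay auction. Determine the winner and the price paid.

Onyx pays €127

Sorting bids: 127 (Onyx) > 92 (Stratus) > 87 (Vantage) > 84 (Ember) > 64 (Larkspur) > 63 (Arden)
Onyx is highest and takes the item; every bidder forfeits their bid.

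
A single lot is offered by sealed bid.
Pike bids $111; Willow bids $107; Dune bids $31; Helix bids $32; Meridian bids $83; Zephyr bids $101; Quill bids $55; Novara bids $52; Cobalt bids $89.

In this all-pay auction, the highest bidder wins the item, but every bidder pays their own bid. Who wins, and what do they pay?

Bids ranked: 111 (Pike) > 107 (Willow) > 101 (Zephyr) > 89 (Cobalt) > 83 (Meridian) > 55 (Quill) > …
Pike wins with the top bid; all bids are sunk regardless.

Pike pays $111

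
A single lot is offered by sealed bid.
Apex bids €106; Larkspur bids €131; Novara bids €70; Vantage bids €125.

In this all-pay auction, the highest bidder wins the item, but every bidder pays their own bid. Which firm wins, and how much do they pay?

Larkspur pays €131

Rule: the highest bidder wins the item, but every bidder pays their own bid.
Sorting bids: 131 (Larkspur) > 125 (Vantage) > 106 (Apex) > 70 (Novara)
Larkspur wins with the top bid; all bids are sunk regardless.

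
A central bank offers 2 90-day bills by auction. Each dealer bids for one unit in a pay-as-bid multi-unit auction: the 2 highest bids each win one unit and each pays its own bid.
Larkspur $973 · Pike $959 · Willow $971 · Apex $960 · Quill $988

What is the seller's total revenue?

Ordering the bids: 988 (Quill), 973 (Larkspur), 971 (Willow), 960 (Apex), …
Winners (2 units): Quill, Larkspur.
Total revenue = 988 + 973 = $1,961.

Total revenue: $1,961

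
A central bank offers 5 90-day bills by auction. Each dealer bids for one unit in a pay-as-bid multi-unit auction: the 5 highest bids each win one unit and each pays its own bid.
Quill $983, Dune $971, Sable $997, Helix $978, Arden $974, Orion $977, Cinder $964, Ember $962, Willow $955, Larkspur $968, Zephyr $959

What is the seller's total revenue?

Sorting: 997 (Sable), 983 (Quill), 978 (Helix), 977 (Orion), 974 (Arden), 971 (Dune), 968 (Larkspur), …
Top 5: Sable, Quill, Helix, Orion, Arden.
Total revenue = 997 + 983 + 978 + 977 + 974 = $4,909.

Total revenue: $4,909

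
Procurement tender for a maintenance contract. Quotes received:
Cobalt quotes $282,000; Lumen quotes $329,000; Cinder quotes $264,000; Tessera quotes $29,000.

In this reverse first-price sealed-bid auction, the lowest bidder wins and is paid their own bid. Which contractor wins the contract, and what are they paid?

Tessera is paid $29,000

Bids ranked: 29,000 (Tessera) < 264,000 (Cinder) < 282,000 (Cobalt) < 329,000 (Lumen)
Tessera has the lowest bid and is paid exactly that: $29,000.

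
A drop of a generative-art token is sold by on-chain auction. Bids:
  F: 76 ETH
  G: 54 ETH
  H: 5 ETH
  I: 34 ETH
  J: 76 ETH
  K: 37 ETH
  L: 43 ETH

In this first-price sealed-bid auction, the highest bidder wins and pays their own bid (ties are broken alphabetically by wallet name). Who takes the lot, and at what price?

F pays 76 ETH

Rule: the highest bidder wins and pays their own bid.
Sorting bids: 76 (F) > 76 (J) > 54 (G) > 43 (L) > 37 (K) > 34 (I) > …
Tie at 76 ETH → F wins by tie-break.
F is highest → pays own bid, 76 ETH.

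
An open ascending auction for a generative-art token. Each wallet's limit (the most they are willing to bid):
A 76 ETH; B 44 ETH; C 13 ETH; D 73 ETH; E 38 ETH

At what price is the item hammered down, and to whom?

A wins at 73 ETH

Open ascending-bid auction: the price rises until one bidder remains; the winner pays the price at which the last rival dropped out.
Limits in order: 76 (A) > 73 (D) > 44 (B) > 38 (E) > 13 (C)
Bidding ends when D exits at 73 ETH; A takes it.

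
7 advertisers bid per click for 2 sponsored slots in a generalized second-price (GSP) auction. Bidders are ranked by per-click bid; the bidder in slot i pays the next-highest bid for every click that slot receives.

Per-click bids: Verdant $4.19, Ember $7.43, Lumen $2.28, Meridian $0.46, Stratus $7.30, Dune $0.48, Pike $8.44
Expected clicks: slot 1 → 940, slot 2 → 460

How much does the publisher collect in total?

Total revenue: $10342.20

Ranked by bid: $8.44 (Pike) > $7.43 (Ember) > $7.30 (Stratus) > …
Slot 1: Pike pays $7.43 × 940 = $6984.20
Slot 2: Ember pays $7.30 × 460 = $3358.00
Total = $10342.20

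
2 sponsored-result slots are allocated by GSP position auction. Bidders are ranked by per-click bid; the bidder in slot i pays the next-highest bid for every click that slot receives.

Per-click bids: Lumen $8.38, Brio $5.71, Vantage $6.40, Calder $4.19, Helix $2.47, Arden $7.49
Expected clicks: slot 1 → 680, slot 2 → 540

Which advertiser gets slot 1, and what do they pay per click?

Per-click bids in order: $8.38 (Lumen) > $7.49 (Arden) > $6.40 (Vantage) > …
Slot 1 goes to the first-ranked bidder, Lumen, who pays the next bid down: $7.49/click.

Lumen; $7.49 per click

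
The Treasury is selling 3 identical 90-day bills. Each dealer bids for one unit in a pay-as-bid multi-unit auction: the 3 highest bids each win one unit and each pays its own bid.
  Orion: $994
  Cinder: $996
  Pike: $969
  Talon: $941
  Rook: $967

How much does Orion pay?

Orion pays $994

Bids ranked high→low: 996 (Cinder), 994 (Orion), 969 (Pike), 967 (Rook), 941 (Talon)
Winners (3 units): Cinder, Orion, Pike.
Orion wins → own bid $994.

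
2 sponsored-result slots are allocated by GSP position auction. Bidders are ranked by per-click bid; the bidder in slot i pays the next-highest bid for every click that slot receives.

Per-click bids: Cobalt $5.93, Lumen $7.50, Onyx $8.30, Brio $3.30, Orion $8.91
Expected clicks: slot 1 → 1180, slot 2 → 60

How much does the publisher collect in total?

Total revenue: $10244.00

Sorting advertisers: $8.91 (Orion) > $8.30 (Onyx) > $7.50 (Lumen) > …
Slot 1: Orion pays $8.30 × 1180 = $9794.00
Slot 2: Onyx pays $7.50 × 60 = $450.00
Total = $10244.00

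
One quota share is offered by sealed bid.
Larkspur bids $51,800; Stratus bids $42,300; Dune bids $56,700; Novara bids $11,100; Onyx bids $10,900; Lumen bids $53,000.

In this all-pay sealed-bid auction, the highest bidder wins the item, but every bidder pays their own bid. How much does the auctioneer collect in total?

Total revenue: $225,800

All-pay sealed-bid auction: the highest bidder wins the item, but every bidder pays their own bid.
Bids ranked: 56,700 (Dune) > 53,000 (Lumen) > 51,800 (Larkspur) > 42,300 (Stratus) > 11,100 (Novara) > 10,900 (Onyx)
Every bidder forfeits their bid regardless of winning.
Revenue = 51,800 + 42,300 + 56,700 + 11,100 + 10,900 + 53,000 = $225,800.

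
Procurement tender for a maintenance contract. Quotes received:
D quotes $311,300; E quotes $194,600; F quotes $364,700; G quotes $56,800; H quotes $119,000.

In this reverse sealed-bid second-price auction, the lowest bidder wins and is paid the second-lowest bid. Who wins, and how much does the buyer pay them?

Rule: the lowest bidder wins and is paid the second-lowest bid.
Sorting bids: 56,800 (G) < 119,000 (H) < 194,600 (E) < 311,300 (D) < 364,700 (F)
Second-price: G is paid H's bid of $119,000.

G is paid $119,000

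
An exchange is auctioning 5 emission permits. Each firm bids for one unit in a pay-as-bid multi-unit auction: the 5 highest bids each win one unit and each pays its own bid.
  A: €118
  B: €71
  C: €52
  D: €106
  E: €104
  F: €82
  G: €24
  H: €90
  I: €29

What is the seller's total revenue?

Total revenue: €500

Bids ranked high→low: 118 (A), 106 (D), 104 (E), 90 (H), 82 (F), 71 (B), 52 (C), …
Top 5: A, D, E, H, F.
Total revenue = 118 + 106 + 104 + 90 + 82 = €500.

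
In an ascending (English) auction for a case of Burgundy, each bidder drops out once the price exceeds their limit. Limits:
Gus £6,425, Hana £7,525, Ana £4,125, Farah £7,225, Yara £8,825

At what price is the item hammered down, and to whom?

Yara wins at £7,525

Limits in order: 8,825 (Yara) > 7,525 (Hana) > 7,225 (Farah) > 6,425 (Gus) > 4,125 (Ana)
Once the price passes £7,525, only Yara is left; the hammer falls at Hana's limit of £7,525.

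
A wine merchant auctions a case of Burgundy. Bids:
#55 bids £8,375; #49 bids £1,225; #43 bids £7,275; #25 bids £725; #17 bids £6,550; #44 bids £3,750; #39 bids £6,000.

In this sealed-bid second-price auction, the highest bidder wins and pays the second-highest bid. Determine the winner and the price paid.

#55 pays £7,275

Rule: the highest bidder wins and pays the second-highest bid.
Bids in order: 8,375 (#55) > 7,275 (#43) > 6,550 (#17) > 6,000 (#39) > 3,750 (#44) > 1,225 (#49) > …
#55 wins with the highest bid; price is set by the runner-up at £7,275.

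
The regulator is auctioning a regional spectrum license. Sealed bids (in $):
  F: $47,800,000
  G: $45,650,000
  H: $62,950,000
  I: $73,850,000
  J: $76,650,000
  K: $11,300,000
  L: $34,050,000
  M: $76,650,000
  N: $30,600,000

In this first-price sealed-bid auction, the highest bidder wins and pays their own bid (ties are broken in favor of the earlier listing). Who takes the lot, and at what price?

Rule: the highest bidder wins and pays their own bid.
Bids in order: 76,650,000 (J) > 76,650,000 (M) > 73,850,000 (I) > 62,950,000 (H) > 47,800,000 (F) > 45,650,000 (G) > …
Tie at $76,650,000 → J wins by tie-break.
J has the highest bid and pays exactly that: $76,650,000.

J pays $76,650,000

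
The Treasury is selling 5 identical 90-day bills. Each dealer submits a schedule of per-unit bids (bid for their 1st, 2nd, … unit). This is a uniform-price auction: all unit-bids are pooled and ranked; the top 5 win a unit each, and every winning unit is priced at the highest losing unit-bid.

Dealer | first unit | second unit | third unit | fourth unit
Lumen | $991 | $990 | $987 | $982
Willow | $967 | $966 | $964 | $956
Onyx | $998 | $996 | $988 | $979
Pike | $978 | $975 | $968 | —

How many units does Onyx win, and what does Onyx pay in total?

Merging the schedules and taking the best 5: 998 (Onyx-1), 996 (Onyx-2), 991 (Lumen-1), 990 (Lumen-2), 988 (Onyx-3)
First bid not allocated: $987.
Onyx wins 3 unit(s) at $987 each.

Onyx: 3 units, pays $2,961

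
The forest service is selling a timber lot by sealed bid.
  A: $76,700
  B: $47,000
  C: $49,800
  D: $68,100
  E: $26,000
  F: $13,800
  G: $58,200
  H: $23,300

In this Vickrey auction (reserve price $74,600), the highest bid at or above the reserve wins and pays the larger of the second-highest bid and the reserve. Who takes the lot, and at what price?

A pays $74,600

Vickrey auction (reserve price $74,600): the highest bid at or above the reserve wins and pays the larger of the second-highest bid and the reserve.
Bids ranked: 76,700 (A) > 68,100 (D) > 58,200 (G) > 49,800 (C) > 47,000 (B) > 26,000 (E) > …
A has the top bid at or above the reserve ($76,700).
max(second-highest $68,100, reserve $74,600) = $74,600.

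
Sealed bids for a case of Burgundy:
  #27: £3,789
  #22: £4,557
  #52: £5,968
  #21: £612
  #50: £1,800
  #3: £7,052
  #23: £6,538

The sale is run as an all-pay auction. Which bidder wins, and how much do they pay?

All-pay auction: the highest bidder wins the item, but every bidder pays their own bid.
Bids in order: 7,052 (#3) > 6,538 (#23) > 5,968 (#52) > 4,557 (#22) > 3,789 (#27) > 1,800 (#50) > …
#3 is highest and takes the item; every bidder forfeits their bid.

#3 pays £7,052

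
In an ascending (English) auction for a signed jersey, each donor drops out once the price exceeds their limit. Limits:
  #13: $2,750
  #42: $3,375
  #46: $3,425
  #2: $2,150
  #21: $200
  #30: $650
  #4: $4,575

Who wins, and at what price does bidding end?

Limits in order: 4,575 (#4) > 3,425 (#46) > 3,375 (#42) > 2,750 (#13) > 2,150 (#2) > 650 (#30) > …
Once the price passes $3,425, only #4 is left; the hammer falls at #46's limit of $3,425.

#4 wins at $3,425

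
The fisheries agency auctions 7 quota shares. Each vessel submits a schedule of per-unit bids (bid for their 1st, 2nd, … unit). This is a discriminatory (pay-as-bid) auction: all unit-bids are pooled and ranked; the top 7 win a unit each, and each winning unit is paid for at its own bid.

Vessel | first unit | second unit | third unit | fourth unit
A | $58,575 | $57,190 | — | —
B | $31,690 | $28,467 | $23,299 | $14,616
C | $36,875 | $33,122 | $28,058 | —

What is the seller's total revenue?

Total revenue: $273,977

All unit-bids, highest first — top 7: 58,575 (A-1), 57,190 (A-2), 36,875 (C-1), 33,122 (C-2), 31,690 (B-1), 28,467 (B-2), 28,058 (C-3)
Next rejected bid: $23,299 (not a price — pay-as-bid).
Each winning unit pays its own bid.
Revenue = 58,575 + 57,190 + 36,875 + 33,122 + 31,690 + 28,467 + 28,058 = $273,977.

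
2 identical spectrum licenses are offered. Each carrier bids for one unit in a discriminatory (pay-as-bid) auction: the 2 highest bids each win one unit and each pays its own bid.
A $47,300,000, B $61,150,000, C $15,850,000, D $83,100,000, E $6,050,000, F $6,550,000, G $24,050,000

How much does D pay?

Ordering the bids: 83,100,000 (D), 61,150,000 (B), 47,300,000 (A), 24,050,000 (G), …
Winners (2 units): D, B.
D wins → own bid $83,100,000.

D pays $83,100,000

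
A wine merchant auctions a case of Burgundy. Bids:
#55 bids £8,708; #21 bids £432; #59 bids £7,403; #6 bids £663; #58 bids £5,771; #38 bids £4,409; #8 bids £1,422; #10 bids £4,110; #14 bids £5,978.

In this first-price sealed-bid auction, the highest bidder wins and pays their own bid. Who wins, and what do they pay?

#55 pays £8,708

First-price sealed-bid auction: the highest bidder wins and pays their own bid.
Bids ranked: 8,708 (#55) > 7,403 (#59) > 5,978 (#14) > 5,771 (#58) > 4,409 (#38) > 4,110 (#10) > …
#55 is highest → pays own bid, £8,708.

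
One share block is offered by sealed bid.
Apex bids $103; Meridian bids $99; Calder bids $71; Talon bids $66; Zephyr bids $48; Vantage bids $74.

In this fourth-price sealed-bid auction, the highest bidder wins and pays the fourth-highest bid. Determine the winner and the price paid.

Apex pays $71

Fourth-price sealed-bid auction: the highest bidder wins and pays the fourth-highest bid.
Bids ranked: 103 (Apex) > 99 (Meridian) > 74 (Vantage) > 71 (Calder) > 66 (Talon) > 48 (Zephyr)
Apex wins; payment is bid #4 in the ranking = $71.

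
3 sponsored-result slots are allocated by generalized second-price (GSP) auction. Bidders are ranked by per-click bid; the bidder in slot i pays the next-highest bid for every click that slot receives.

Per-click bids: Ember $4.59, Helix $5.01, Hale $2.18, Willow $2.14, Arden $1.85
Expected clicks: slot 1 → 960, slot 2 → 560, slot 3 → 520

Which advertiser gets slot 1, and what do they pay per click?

Ranked by bid: $5.01 (Helix) > $4.59 (Ember) > $2.18 (Hale) > $2.14 (Willow) > …
Slot 1 goes to the first-ranked bidder, Helix, who pays the next bid down: $4.59/click.

Helix; $4.59 per click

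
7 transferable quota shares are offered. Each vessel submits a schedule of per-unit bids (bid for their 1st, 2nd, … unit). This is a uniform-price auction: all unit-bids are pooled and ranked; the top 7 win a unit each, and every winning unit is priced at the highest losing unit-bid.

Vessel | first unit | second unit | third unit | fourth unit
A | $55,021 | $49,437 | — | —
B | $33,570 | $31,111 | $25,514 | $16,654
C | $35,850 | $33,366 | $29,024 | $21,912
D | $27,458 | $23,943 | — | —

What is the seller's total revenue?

Pooled unit-bids ranked (top 7): 55,021 (A-1), 49,437 (A-2), 35,850 (C-1), 33,570 (B-1), 33,366 (C-2), 31,111 (B-2), 29,024 (C-3)
Highest rejected unit-bid = $27,458.
Allocation: A 2, B 2, C 3. Every unit priced at $27,458.
Revenue = 7 × 27,458 = $192,206.

Total revenue: $192,206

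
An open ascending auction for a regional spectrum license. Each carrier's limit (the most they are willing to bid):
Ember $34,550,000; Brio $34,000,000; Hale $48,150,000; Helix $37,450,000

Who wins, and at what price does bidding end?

Hale wins at $37,450,000

Sorting limits: 48,150,000 (Hale) > 37,450,000 (Helix) > 34,550,000 (Ember) > 34,000,000 (Brio)
Once the price passes $37,450,000, only Hale is left; the hammer falls at Helix's limit of $37,450,000.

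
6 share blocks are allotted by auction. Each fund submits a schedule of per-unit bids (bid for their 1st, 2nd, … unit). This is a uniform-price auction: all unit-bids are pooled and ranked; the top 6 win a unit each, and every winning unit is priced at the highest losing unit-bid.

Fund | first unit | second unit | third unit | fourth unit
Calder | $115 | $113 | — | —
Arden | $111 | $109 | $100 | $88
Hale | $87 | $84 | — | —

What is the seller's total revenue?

Total revenue: $522

Pooled unit-bids ranked (top 6): 115 (Calder-1), 113 (Calder-2), 111 (Arden-1), 109 (Arden-2), 100 (Arden-3), 88 (Arden-4)
The (k+1)-th unit-bid is $87.
Allocation: Arden 4, Calder 2. Every unit priced at $87.
Revenue = 6 × 87 = $522.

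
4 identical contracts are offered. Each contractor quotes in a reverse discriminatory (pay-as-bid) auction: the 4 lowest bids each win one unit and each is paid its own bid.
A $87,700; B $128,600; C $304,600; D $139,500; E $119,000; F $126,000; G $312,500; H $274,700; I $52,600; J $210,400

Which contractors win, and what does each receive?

Sorting: 52,600 (I), 87,700 (A), 119,000 (E), 126,000 (F), 128,600 (B), 139,500 (D), …
Winners (4 units): I, A, E, F.
Each winner is paid its own bid: I $52,600, A $87,700, E $119,000, F $126,000.

I $52,600, A $87,700, E $119,000, F $126,000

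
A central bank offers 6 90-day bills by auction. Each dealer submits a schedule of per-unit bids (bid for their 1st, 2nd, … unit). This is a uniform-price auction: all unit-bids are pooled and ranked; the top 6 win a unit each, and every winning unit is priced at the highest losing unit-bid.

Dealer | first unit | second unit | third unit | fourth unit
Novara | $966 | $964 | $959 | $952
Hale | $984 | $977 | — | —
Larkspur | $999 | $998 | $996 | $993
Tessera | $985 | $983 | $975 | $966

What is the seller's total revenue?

All unit-bids, highest first — top 6: 999 (Larkspur-1), 998 (Larkspur-2), 996 (Larkspur-3), 993 (Larkspur-4), 985 (Tessera-1), 984 (Hale-1)
Highest rejected unit-bid = $983.
Allocation: Hale 1, Larkspur 4, Tessera 1. Every unit priced at $983.
Revenue = 6 × 983 = $5,898.

Total revenue: $5,898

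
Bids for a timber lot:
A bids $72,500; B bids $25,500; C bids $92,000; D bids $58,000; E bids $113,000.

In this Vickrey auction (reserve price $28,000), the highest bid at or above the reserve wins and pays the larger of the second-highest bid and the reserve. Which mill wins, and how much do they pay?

E pays $92,000

Sorting bids: 113,000 (E) > 92,000 (C) > 72,500 (A) > 58,000 (D) > 25,500 (B)
E has the top bid at or above the reserve ($113,000).
max(second-highest $92,000, reserve $28,000) = $92,000; the reserve does not bind.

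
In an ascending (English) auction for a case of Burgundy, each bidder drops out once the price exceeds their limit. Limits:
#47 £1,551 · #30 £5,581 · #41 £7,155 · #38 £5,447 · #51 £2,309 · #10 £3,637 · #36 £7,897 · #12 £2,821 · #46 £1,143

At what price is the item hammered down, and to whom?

#36 wins at £7,155

Rule: the price rises until one bidder remains; the winner pays the price at which the last rival dropped out.
Sorting limits: 7,897 (#36) > 7,155 (#41) > 5,581 (#30) > 5,447 (#38) > 3,637 (#10) > 2,821 (#12) > …
#41 is the last rival to drop out, at £7,155; #36 remains and wins at that price.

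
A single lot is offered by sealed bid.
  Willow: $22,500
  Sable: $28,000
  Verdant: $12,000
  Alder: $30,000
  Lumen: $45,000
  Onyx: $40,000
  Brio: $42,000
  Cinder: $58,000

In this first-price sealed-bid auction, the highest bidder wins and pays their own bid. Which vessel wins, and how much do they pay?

Bids ranked: 58,000 (Cinder) > 45,000 (Lumen) > 42,000 (Brio) > 40,000 (Onyx) > 30,000 (Alder) > 28,000 (Sable) > …
Cinder has the highest bid and pays exactly that: $58,000.

Cinder pays $58,000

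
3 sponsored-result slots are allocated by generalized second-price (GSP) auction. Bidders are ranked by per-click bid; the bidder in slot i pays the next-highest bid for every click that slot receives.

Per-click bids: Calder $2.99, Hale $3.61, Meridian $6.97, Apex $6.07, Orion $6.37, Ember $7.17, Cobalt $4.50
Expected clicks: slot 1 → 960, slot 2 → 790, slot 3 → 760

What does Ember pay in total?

Sorting advertisers: $7.17 (Ember) > $6.97 (Meridian) > $6.37 (Orion) > $6.07 (Apex) > …
Ember holds slot 1 → pays next bid $6.97 × 960 clicks = $6691.20.

Ember pays $6691.20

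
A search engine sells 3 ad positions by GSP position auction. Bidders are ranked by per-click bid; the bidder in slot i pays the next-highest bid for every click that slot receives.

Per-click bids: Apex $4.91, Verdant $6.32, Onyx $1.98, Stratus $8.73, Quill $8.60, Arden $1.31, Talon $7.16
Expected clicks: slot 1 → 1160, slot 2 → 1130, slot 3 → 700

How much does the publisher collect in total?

Total revenue: $22490.80

Per-click bids in order: $8.73 (Stratus) > $8.60 (Quill) > $7.16 (Talon) > $6.32 (Verdant) > …
Slot 1: Stratus pays $8.60 × 1160 = $9976.00
Slot 2: Quill pays $7.16 × 1130 = $8090.80
Slot 3: Talon pays $6.32 × 700 = $4424.00
Total = $22490.80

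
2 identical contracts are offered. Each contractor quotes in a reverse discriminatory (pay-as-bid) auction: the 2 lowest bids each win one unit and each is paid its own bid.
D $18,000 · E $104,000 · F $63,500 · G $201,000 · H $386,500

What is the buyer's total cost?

Total cost: $81,500

Ordering the bids: 18,000 (D), 63,500 (F), 104,000 (E), 201,000 (G), …
Winners (2 units): D, F.
Total cost = 18,000 + 63,500 = $81,500.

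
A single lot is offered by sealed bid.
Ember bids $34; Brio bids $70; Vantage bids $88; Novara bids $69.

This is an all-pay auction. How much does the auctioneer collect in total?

All-pay auction: the highest bidder wins the item, but every bidder pays their own bid.
Bids ranked: 88 (Vantage) > 70 (Brio) > 69 (Novara) > 34 (Ember)
Vantage wins with the top bid; all bids are sunk regardless.
Every bidder forfeits their bid regardless of winning.
Revenue = 34 + 70 + 88 + 69 = $261.

Total revenue: $261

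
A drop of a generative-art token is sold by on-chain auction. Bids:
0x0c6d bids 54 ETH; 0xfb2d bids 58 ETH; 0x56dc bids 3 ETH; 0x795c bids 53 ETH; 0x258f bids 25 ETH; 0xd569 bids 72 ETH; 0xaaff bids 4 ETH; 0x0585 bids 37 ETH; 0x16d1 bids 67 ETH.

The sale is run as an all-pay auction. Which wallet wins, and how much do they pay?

Bids ranked: 72 (0xd569) > 67 (0x16d1) > 58 (0xfb2d) > 54 (0x0c6d) > 53 (0x795c) > 37 (0x0585) > …
0xd569 is highest and takes the item; every bidder forfeits their bid.

0xd569 pays 72 ETH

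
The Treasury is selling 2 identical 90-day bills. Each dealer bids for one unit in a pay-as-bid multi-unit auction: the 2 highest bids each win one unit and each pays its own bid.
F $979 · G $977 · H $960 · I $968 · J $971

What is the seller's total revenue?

Ordering the bids: 979 (F), 977 (G), 971 (J), 968 (I), …
The 2 highest are F, G.
Total revenue = 979 + 977 = $1,956.

Total revenue: $1,956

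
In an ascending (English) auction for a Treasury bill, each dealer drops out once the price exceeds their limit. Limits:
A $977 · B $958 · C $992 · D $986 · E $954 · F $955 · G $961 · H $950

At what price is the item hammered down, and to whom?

Rule: the price rises until one bidder remains; the winner pays the price at which the last rival dropped out.
Sorting limits: 992 (C) > 986 (D) > 977 (A) > 961 (G) > 958 (B) > 955 (F) > …
Once the price passes $986, only C is left; the hammer falls at D's limit of $986.

C wins at $986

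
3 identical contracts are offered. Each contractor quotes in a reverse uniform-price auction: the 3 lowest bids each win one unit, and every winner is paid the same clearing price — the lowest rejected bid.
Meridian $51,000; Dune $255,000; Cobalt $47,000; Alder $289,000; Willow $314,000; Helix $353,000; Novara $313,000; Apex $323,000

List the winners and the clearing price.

Cobalt, Meridian, Dune; each is paid $289,000

Ordering the bids: 47,000 (Cobalt), 51,000 (Meridian), 255,000 (Dune), 289,000 (Alder), 313,000 (Novara), …
Lowest 3: Cobalt, Meridian, Dune.
Clearing price = lowest rejected bid = $289,000.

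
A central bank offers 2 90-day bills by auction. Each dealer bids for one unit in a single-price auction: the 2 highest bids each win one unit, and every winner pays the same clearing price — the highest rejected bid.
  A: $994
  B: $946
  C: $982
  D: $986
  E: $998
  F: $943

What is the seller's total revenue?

Sorting: 998 (E), 994 (A), 986 (D), 982 (C), …
Top 2: E, A.
Clearing price = highest rejected bid = $986.
Total revenue = 2 × $986 = $1,972.

Total revenue: $1,972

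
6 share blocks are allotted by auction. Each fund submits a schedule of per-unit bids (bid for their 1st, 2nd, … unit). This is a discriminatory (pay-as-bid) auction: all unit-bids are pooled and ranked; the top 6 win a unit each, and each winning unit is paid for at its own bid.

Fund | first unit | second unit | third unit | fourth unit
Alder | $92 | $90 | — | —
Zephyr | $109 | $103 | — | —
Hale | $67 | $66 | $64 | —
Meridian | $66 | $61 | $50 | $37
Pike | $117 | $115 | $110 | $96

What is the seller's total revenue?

Pooled unit-bids ranked (top 6): 117 (Pike-1), 115 (Pike-2), 110 (Pike-3), 109 (Zephyr-1), 103 (Zephyr-2), 96 (Pike-4)
Next rejected bid: $92 (not a price — pay-as-bid).
Each winning unit pays its own bid.
Revenue = 117 + 115 + 110 + 109 + 103 + 96 = $650.

Total revenue: $650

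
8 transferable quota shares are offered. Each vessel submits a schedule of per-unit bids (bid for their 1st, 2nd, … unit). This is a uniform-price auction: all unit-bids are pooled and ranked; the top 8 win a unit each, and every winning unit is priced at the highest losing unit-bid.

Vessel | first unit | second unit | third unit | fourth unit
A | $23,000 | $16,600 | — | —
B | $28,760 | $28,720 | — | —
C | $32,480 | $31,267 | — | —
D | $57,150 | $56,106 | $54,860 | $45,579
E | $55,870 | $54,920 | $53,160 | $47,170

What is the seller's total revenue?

Merging the schedules and taking the best 8: 57,150 (D-1), 56,106 (D-2), 55,870 (E-1), 54,920 (E-2), 54,860 (D-3), 53,160 (E-3), 47,170 (E-4), 45,579 (D-4)
The (k+1)-th unit-bid is $32,480.
Allocation: D 4, E 4. Every unit priced at $32,480.
Revenue = 8 × 32,480 = $259,840.

Total revenue: $259,840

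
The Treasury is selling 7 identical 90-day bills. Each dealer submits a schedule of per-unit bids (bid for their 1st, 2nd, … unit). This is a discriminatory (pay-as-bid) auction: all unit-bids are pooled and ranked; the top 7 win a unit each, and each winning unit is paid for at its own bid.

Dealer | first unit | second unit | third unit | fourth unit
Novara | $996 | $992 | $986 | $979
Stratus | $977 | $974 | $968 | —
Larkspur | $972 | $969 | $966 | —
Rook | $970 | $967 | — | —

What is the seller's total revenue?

All unit-bids, highest first — top 7: 996 (Novara-1), 992 (Novara-2), 986 (Novara-3), 979 (Novara-4), 977 (Stratus-1), 974 (Stratus-2), 972 (Larkspur-1)
Next rejected bid: $970 (not a price — pay-as-bid).
Each winning unit pays its own bid.
Revenue = 996 + 992 + 986 + 979 + 977 + 974 + 972 = $6,876.

Total revenue: $6,876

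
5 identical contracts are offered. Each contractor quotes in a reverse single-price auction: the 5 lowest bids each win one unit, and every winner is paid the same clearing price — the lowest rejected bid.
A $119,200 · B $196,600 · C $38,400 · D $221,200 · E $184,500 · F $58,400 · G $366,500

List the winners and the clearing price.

Bids ranked low→high: 38,400 (C), 58,400 (F), 119,200 (A), 184,500 (E), 196,600 (B), 221,200 (D), 366,500 (G)
The 5 lowest are C, F, A, E, B.
Lowest unsuccessful bid: $221,200 → clearing price.

C, F, A, E, B; each is paid $221,200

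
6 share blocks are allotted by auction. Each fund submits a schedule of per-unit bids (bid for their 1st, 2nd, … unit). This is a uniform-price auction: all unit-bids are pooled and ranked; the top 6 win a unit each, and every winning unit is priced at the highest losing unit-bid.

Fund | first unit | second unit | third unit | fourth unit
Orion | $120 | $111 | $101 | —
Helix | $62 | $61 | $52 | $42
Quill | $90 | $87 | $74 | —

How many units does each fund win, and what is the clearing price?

Orion 3, Quill 3; clearing price $62

Merging the schedules and taking the best 6: 120 (Orion-1), 111 (Orion-2), 101 (Orion-3), 90 (Quill-1), 87 (Quill-2), 74 (Quill-3)
First bid not allocated: $62.
Allocation: Orion 3, Quill 3.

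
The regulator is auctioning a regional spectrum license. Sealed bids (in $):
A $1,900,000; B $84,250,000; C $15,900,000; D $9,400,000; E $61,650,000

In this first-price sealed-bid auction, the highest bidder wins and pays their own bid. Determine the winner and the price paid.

Sorting bids: 84,250,000 (B) > 61,650,000 (E) > 15,900,000 (C) > 9,400,000 (D) > 1,900,000 (A)
B is highest → pays own bid, $84,250,000.

B pays $84,250,000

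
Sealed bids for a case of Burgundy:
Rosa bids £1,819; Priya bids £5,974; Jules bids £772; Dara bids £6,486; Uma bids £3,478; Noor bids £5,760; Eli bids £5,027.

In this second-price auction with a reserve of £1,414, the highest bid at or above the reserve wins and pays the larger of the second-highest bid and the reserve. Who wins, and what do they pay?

Dara pays £5,974

Second-price auction with a reserve of £1,414: the highest bid at or above the reserve wins and pays the larger of the second-highest bid and the reserve.
Bids ranked: 6,486 (Dara) > 5,974 (Priya) > 5,760 (Noor) > 5,027 (Eli) > 3,478 (Uma) > 1,819 (Rosa) > …
Highest eligible bid: Dara at £6,486.
max(second-highest £5,974, reserve £1,414) = £5,974; the reserve does not bind.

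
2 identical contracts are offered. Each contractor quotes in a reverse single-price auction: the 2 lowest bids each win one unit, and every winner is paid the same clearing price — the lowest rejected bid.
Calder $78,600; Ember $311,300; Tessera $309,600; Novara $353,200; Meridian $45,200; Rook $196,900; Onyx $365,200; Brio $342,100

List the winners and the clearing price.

Meridian, Calder; each is paid $196,900

Bids ranked low→high: 45,200 (Meridian), 78,600 (Calder), 196,900 (Rook), 309,600 (Tessera), …
Lowest 2: Meridian, Calder.
First losing bid is Rook's $196,900, which sets the uniform price.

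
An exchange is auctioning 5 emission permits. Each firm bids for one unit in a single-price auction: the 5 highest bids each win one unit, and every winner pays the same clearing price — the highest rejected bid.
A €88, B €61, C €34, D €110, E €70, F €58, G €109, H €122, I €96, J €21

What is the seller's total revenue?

Total revenue: €350

Bids ranked high→low: 122 (H), 110 (D), 109 (G), 96 (I), 88 (A), 70 (E), 61 (B), …
The 5 highest are H, D, G, I, A.
Clearing price = highest rejected bid = €70.
Total revenue = 5 × €70 = €350.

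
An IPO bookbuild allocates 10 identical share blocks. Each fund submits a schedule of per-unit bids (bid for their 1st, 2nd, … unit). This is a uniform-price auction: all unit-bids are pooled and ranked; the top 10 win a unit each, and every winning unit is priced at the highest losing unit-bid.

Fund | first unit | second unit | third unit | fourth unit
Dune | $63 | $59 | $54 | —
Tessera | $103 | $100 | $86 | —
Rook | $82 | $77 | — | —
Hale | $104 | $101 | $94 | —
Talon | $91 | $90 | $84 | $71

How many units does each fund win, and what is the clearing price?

Merging the schedules and taking the best 10: 104 (Hale-1), 103 (Tessera-1), 101 (Hale-2), 100 (Tessera-2), 94 (Hale-3), 91 (Talon-1), 90 (Talon-2), 86 (Tessera-3), 84 (Talon-3), 82 (Rook-1)
The (k+1)-th unit-bid is $77.
Allocation: Hale 3, Rook 1, Talon 3, Tessera 3.

Hale 3, Rook 1, Talon 3, Tessera 3; clearing price $77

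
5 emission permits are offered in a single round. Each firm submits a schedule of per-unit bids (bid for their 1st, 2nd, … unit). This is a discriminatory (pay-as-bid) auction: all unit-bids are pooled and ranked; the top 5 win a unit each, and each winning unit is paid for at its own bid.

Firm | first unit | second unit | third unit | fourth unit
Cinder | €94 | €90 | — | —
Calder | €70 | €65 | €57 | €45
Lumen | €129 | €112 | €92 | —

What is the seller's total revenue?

Total revenue: €517

Merging the schedules and taking the best 5: 129 (Lumen-1), 112 (Lumen-2), 94 (Cinder-1), 92 (Lumen-3), 90 (Cinder-2)
Next rejected bid: €70 (not a price — pay-as-bid).
Each winning unit pays its own bid.
Revenue = 129 + 112 + 94 + 92 + 90 = €517.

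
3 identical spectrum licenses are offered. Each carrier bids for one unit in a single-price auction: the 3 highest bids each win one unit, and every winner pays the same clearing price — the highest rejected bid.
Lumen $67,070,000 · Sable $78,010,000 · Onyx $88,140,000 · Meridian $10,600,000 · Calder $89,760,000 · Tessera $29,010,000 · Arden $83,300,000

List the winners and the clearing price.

Calder, Onyx, Arden; each pays $78,010,000

Bids ranked high→low: 89,760,000 (Calder), 88,140,000 (Onyx), 83,300,000 (Arden), 78,010,000 (Sable), 67,070,000 (Lumen), …
Top 3: Calder, Onyx, Arden.
Highest unsuccessful bid: $78,010,000 → clearing price.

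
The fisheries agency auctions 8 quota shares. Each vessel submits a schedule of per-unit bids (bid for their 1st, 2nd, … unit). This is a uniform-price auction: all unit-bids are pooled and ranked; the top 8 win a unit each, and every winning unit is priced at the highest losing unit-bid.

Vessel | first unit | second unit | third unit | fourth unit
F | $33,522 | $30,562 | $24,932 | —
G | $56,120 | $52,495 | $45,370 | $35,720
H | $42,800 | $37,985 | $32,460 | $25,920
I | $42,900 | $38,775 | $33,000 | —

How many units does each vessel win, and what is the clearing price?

G 4, H 2, I 2; clearing price $33,522

Merging the schedules and taking the best 8: 56,120 (G-1), 52,495 (G-2), 45,370 (G-3), 42,900 (I-1), 42,800 (H-1), 38,775 (I-2), 37,985 (H-2), 35,720 (G-4)
Highest rejected unit-bid = $33,522.
Allocation: G 4, H 2, I 2.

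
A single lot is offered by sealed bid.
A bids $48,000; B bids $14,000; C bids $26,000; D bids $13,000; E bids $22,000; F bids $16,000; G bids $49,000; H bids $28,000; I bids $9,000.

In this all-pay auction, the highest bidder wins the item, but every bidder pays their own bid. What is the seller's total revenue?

Total revenue: $225,000

Bids in order: 49,000 (G) > 48,000 (A) > 28,000 (H) > 26,000 (C) > 22,000 (E) > 16,000 (F) > …
G wins with the top bid; all bids are sunk regardless.
Every bidder forfeits their bid regardless of winning.
Revenue = 48,000 + 14,000 + 26,000 + 13,000 + 22,000 + 16,000 + 49,000 + 28,000 + 9,000 = $225,000.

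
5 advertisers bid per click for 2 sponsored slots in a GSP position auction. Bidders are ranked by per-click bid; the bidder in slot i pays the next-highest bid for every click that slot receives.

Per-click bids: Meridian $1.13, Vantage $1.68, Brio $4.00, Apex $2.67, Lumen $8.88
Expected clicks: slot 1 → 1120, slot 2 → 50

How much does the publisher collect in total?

Per-click bids in order: $8.88 (Lumen) > $4.00 (Brio) > $2.67 (Apex) > …
Slot 1: Lumen pays $4.00 × 1120 = $4480.00
Slot 2: Brio pays $2.67 × 50 = $133.50
Total = $4613.50

Total revenue: $4613.50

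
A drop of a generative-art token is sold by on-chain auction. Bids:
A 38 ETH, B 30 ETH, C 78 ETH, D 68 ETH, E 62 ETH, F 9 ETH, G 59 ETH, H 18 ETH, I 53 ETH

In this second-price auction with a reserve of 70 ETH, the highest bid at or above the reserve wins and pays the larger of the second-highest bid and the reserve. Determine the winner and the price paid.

Bids in order: 78 (C) > 68 (D) > 62 (E) > 59 (G) > 53 (I) > 38 (A) > …
C has the top bid at or above the reserve (78 ETH).
Second-highest bid 68 ETH is below the reserve 70 ETH, so the reserve binds → payment 70 ETH.

C pays 70 ETH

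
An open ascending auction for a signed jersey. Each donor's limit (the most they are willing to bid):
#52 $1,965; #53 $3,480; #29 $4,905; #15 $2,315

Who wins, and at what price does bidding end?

Ascending (English) auction: the price rises until one bidder remains; the winner pays the price at which the last rival dropped out.
Limits in order: 4,905 (#29) > 3,480 (#53) > 2,315 (#15) > 1,965 (#52)
Bidding ends when #53 exits at $3,480; #29 takes it.

#29 wins at $3,480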